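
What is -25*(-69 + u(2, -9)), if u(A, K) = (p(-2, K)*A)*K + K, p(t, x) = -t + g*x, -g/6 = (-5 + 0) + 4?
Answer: -21450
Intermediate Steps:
g = 6 (g = -6*((-5 + 0) + 4) = -6*(-5 + 4) = -6*(-1) = 6)
p(t, x) = -t + 6*x
u(A, K) = K + A*K*(2 + 6*K) (u(A, K) = ((-1*(-2) + 6*K)*A)*K + K = ((2 + 6*K)*A)*K + K = (A*(2 + 6*K))*K + K = A*K*(2 + 6*K) + K = K + A*K*(2 + 6*K))
-25*(-69 + u(2, -9)) = -25*(-69 - 9*(1 + 2*2*(1 + 3*(-9)))) = -25*(-69 - 9*(1 + 2*2*(1 - 27))) = -25*(-69 - 9*(1 + 2*2*(-26))) = -25*(-69 - 9*(1 - 104)) = -25*(-69 - 9*(-103)) = -25*(-69 + 927) = -25*858 = -21450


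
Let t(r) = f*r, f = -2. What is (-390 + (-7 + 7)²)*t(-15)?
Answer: -11700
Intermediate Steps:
t(r) = -2*r
(-390 + (-7 + 7)²)*t(-15) = (-390 + (-7 + 7)²)*(-2*(-15)) = (-390 + 0²)*30 = (-390 + 0)*30 = -390*30 = -11700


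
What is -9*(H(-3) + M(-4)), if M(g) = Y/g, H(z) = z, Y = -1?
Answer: 99/4 ≈ 24.750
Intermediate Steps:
M(g) = -1/g
-9*(H(-3) + M(-4)) = -9*(-3 - 1/(-4)) = -9*(-3 - 1*(-¼)) = -9*(-3 + ¼) = -9*(-11/4) = 99/4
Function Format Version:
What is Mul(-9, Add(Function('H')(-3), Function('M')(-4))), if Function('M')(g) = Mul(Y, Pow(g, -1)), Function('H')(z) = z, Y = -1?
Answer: Rational(99, 4) ≈ 24.750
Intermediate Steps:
Function('M')(g) = Mul(-1, Pow(g, -1))
Mul(-9, Add(Function('H')(-3), Function('M')(-4))) = Mul(-9, Add(-3, Mul(-1, Pow(-4, -1)))) = Mul(-9, Add(-3, Mul(-1, Rational(-1, 4)))) = Mul(-9, Add(-3, Rational(1, 4))) = Mul(-9, Rational(-11, 4)) = Rational(99, 4)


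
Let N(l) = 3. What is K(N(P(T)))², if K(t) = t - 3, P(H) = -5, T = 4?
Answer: 0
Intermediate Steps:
K(t) = -3 + t
K(N(P(T)))² = (-3 + 3)² = 0² = 0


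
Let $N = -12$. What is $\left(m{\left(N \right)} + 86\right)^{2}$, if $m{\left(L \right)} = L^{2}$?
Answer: $52900$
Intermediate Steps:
$\left(m{\left(N \right)} + 86\right)^{2} = \left(\left(-12\right)^{2} + 86\right)^{2} = \left(144 + 86\right)^{2} = 230^{2} = 52900$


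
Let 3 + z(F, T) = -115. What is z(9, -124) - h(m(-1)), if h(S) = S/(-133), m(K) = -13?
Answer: -15707/133 ≈ -118.10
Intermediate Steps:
z(F, T) = -118 (z(F, T) = -3 - 115 = -118)
h(S) = -S/133 (h(S) = S*(-1/133) = -S/133)
z(9, -124) - h(m(-1)) = -118 - (-1)*(-13)/133 = -118 - 1*13/133 = -118 - 13/133 = -15707/133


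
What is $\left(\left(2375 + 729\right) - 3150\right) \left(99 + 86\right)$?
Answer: $-8510$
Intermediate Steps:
$\left(\left(2375 + 729\right) - 3150\right) \left(99 + 86\right) = \left(3104 - 3150\right) 185 = \left(-46\right) 185 = -8510$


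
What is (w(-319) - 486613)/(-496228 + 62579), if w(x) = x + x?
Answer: 487251/433649 ≈ 1.1236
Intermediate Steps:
w(x) = 2*x
(w(-319) - 486613)/(-496228 + 62579) = (2*(-319) - 486613)/(-496228 + 62579) = (-638 - 486613)/(-433649) = -487251*(-1/433649) = 487251/433649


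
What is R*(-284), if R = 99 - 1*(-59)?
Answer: -44872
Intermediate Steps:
R = 158 (R = 99 + 59 = 158)
R*(-284) = 158*(-284) = -44872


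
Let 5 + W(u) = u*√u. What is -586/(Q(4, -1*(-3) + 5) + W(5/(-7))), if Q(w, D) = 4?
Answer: 100499/234 - 10255*I*√35/234 ≈ 429.48 - 259.27*I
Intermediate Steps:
W(u) = -5 + u^(3/2) (W(u) = -5 + u*√u = -5 + u^(3/2))
-586/(Q(4, -1*(-3) + 5) + W(5/(-7))) = -586/(4 + (-5 + (5/(-7))^(3/2))) = -586/(4 + (-5 + (5*(-⅐))^(3/2))) = -586/(4 + (-5 + (-5/7)^(3/2))) = -586/(4 + (-5 - 5*I*√35/49)) = -586/(-1 - 5*I*√35/49)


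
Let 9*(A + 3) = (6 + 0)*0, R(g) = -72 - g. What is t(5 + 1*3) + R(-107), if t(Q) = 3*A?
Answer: 26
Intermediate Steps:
A = -3 (A = -3 + ((6 + 0)*0)/9 = -3 + (6*0)/9 = -3 + (⅑)*0 = -3 + 0 = -3)
t(Q) = -9 (t(Q) = 3*(-3) = -9)
t(5 + 1*3) + R(-107) = -9 + (-72 - 1*(-107)) = -9 + (-72 + 107) = -9 + 35 = 26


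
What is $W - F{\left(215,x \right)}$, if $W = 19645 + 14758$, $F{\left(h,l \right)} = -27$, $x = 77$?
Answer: $34430$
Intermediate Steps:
$W = 34403$
$W - F{\left(215,x \right)} = 34403 - -27 = 34403 + 27 = 34430$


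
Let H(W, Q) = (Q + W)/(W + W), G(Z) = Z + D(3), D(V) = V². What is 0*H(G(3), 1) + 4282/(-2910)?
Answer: -2141/1455 ≈ -1.4715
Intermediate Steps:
G(Z) = 9 + Z (G(Z) = Z + 3² = Z + 9 = 9 + Z)
H(W, Q) = (Q + W)/(2*W) (H(W, Q) = (Q + W)/((2*W)) = (Q + W)*(1/(2*W)) = (Q + W)/(2*W))
0*H(G(3), 1) + 4282/(-2910) = 0*((1 + (9 + 3))/(2*(9 + 3))) + 4282/(-2910) = 0*((½)*(1 + 12)/12) + 4282*(-1/2910) = 0*((½)*(1/12)*13) - 2141/1455 = 0*(13/24) - 2141/1455 = 0 - 2141/1455 = -2141/1455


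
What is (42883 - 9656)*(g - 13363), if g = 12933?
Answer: -14287610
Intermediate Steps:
(42883 - 9656)*(g - 13363) = (42883 - 9656)*(12933 - 13363) = 33227*(-430) = -14287610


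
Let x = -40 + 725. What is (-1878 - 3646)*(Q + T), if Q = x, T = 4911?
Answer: -30912304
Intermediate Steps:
x = 685
Q = 685
(-1878 - 3646)*(Q + T) = (-1878 - 3646)*(685 + 4911) = -5524*5596 = -30912304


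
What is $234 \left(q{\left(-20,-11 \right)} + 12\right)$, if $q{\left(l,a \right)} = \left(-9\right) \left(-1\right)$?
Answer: $4914$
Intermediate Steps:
$q{\left(l,a \right)} = 9$
$234 \left(q{\left(-20,-11 \right)} + 12\right) = 234 \left(9 + 12\right) = 234 \cdot 21 = 4914$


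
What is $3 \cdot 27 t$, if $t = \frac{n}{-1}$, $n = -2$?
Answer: $162$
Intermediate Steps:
$t = 2$ ($t = - \frac{2}{-1} = \left(-2\right) \left(-1\right) = 2$)
$3 \cdot 27 t = 3 \cdot 27 \cdot 2 = 81 \cdot 2 = 162$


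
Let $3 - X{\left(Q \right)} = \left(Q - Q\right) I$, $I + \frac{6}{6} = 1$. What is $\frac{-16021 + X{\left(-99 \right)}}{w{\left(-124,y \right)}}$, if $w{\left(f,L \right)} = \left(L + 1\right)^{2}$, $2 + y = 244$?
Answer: $- \frac{16018}{59049} \approx -0.27127$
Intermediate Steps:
$y = 242$ ($y = -2 + 244 = 242$)
$I = 0$ ($I = -1 + 1 = 0$)
$w{\left(f,L \right)} = \left(1 + L\right)^{2}$
$X{\left(Q \right)} = 3$ ($X{\left(Q \right)} = 3 - \left(Q - Q\right) 0 = 3 - 0 \cdot 0 = 3 - 0 = 3 + 0 = 3$)
$\frac{-16021 + X{\left(-99 \right)}}{w{\left(-124,y \right)}} = \frac{-16021 + 3}{\left(1 + 242\right)^{2}} = - \frac{16018}{243^{2}} = - \frac{16018}{59049}$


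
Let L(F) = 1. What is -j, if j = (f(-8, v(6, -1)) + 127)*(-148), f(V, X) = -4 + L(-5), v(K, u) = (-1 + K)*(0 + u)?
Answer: 18352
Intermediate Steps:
v(K, u) = u*(-1 + K) (v(K, u) = (-1 + K)*u = u*(-1 + K))
f(V, X) = -3 (f(V, X) = -4 + 1 = -3)
j = -18352 (j = (-3 + 127)*(-148) = 124*(-148) = -18352)
-j = -1*(-18352) = 18352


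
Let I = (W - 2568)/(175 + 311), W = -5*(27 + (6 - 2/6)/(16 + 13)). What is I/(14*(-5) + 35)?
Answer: 117623/739935 ≈ 0.15896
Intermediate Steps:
W = -11830/87 (W = -5*(27 + (6 - 2*⅙)/29) = -5*(27 + (6 - ⅓)*(1/29)) = -5*(27 + (17/3)*(1/29)) = -5*(27 + 17/87) = -5*2366/87 = -11830/87 ≈ -135.98)
I = -117623/21141 (I = (-11830/87 - 2568)/(175 + 311) = -235246/87/486 = -235246/87*1/486 = -117623/21141 ≈ -5.5637)
I/(14*(-5) + 35) = -117623/(21141*(14*(-5) + 35)) = -117623/(21141*(-70 + 35)) = -117623/21141/(-35) = -117623/21141*(-1/35) = 117623/739935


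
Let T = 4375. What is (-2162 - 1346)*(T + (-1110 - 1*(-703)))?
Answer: -13919744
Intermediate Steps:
(-2162 - 1346)*(T + (-1110 - 1*(-703))) = (-2162 - 1346)*(4375 + (-1110 - 1*(-703))) = -3508*(4375 + (-1110 + 703)) = -3508*(4375 - 407) = -3508*3968 = -13919744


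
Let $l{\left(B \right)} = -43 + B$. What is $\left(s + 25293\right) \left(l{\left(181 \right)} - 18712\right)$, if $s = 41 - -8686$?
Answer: $-631887480$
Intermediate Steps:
$s = 8727$ ($s = 41 + 8686 = 8727$)
$\left(s + 25293\right) \left(l{\left(181 \right)} - 18712\right) = \left(8727 + 25293\right) \left(\left(-43 + 181\right) - 18712\right) = 34020 \left(138 - 18712\right) = 34020 \left(-18574\right) = -631887480$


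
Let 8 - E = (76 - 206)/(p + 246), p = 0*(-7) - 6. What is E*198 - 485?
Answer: 4825/4 ≈ 1206.3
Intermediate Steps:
p = -6 (p = 0 - 6 = -6)
E = 205/24 (E = 8 - (76 - 206)/(-6 + 246) = 8 - (-130)/240 = 8 - 1*(-13/24) = 8 + 13/24 = 205/24 ≈ 8.5417)
E*198 - 485 = (205/24)*198 - 485 = 6765/4 - 485 = 4825/4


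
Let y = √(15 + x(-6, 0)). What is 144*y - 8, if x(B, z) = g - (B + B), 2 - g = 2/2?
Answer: -8 + 288*√7 ≈ 753.98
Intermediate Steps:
g = 1 (g = 2 - 2/2 = 2 - 1*1 = 2 - 1 = 1)
x(B, z) = 1 - 2*B (x(B, z) = 1 - (B + B) = 1 - 2*B)
y = 2*√7 (y = √(15 + (1 - 2*(-6))) = √(15 + (1 + 12)) = √(15 + 13) = √28 = 2*√7 ≈ 5.2915)
144*y - 8 = 144*(2*√7) - 8 = 288*√7 - 8 = -8 + 288*√7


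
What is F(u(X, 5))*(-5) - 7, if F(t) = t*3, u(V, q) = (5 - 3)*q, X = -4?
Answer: -157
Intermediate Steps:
u(V, q) = 2*q
F(t) = 3*t
F(u(X, 5))*(-5) - 7 = (3*(2*5))*(-5) - 7 = (3*10)*(-5) - 7 = 30*(-5) - 7 = -150 - 7 = -157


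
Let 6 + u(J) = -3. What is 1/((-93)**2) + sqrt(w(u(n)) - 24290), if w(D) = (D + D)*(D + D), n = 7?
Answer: 1/8649 + I*sqrt(23966) ≈ 0.00011562 + 154.81*I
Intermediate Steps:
u(J) = -9 (u(J) = -6 - 3 = -9)
w(D) = 4*D**2 (w(D) = (2*D)*(2*D) = 4*D**2)
1/((-93)**2) + sqrt(w(u(n)) - 24290) = 1/((-93)**2) + sqrt(4*(-9)**2 - 24290) = 1/8649 + sqrt(4*81 - 24290) = 1/8649 + sqrt(324 - 24290) = 1/8649 + sqrt(-23966) = 1/8649 + I*sqrt(23966)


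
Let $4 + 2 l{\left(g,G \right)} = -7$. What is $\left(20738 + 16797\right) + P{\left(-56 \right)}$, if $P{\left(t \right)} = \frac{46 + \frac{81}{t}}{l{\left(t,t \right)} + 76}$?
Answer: $\frac{148190675}{3948} \approx 37536.0$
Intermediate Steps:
$l{\left(g,G \right)} = - \frac{11}{2}$ ($l{\left(g,G \right)} = -2 + \frac{1}{2} \left(-7\right) = -2 - \frac{7}{2} = - \frac{11}{2}$)
$P{\left(t \right)} = \frac{92}{141} + \frac{54}{47 t}$ ($P{\left(t \right)} = \frac{46 + \frac{81}{t}}{- \frac{11}{2} + 76} = \frac{46 + \frac{81}{t}}{\frac{141}{2}} = \left(46 + \frac{81}{t}\right) \frac{2}{141} = \frac{92}{141} + \frac{54}{47 t}$)
$\left(20738 + 16797\right) + P{\left(-56 \right)} = \left(20738 + 16797\right) + \frac{2 \left(81 + 46 \left(-56\right)\right)}{141 \left(-56\right)} = 37535 + \frac{2}{141} \left(- \frac{1}{56}\right) \left(81 - 2576\right) = 37535 + \frac{2}{141} \left(- \frac{1}{56}\right) \left(-2495\right) = 37535 + \frac{2495}{3948} = \frac{148190675}{3948}$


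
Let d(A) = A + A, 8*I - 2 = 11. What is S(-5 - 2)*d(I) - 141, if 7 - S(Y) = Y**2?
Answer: -555/2 ≈ -277.50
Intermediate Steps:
I = 13/8 (I = 1/4 + (1/8)*11 = 1/4 + 11/8 = 13/8 ≈ 1.6250)
S(Y) = 7 - Y**2
d(A) = 2*A
S(-5 - 2)*d(I) - 141 = (7 - (-5 - 2)**2)*(2*(13/8)) - 141 = (7 - 1*(-7)**2)*(13/4) - 141 = (7 - 1*49)*(13/4) - 141 = (7 - 49)*(13/4) - 141 = -42*13/4 - 141 = -273/2 - 141 = -555/2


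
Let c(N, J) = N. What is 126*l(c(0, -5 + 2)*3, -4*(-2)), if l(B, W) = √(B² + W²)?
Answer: 1008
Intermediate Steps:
126*l(c(0, -5 + 2)*3, -4*(-2)) = 126*√((0*3)² + (-4*(-2))²) = 126*√(0² + 8²) = 126*√(0 + 64) = 126*√64 = 126*8 = 1008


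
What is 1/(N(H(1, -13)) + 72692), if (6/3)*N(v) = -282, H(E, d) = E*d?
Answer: 1/72551 ≈ 1.3783e-5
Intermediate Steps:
N(v) = -141 (N(v) = (½)*(-282) = -141)
1/(N(H(1, -13)) + 72692) = 1/(-141 + 72692) = 1/72551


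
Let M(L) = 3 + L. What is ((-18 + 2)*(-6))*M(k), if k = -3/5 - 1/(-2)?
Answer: 1392/5 ≈ 278.40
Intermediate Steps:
k = -⅒ (k = -3*⅕ - 1*(-½) = -⅗ + ½ = -⅒ ≈ -0.10000)
((-18 + 2)*(-6))*M(k) = ((-18 + 2)*(-6))*(3 - ⅒) = -16*(-6)*(29/10) = 96*(29/10) = 1392/5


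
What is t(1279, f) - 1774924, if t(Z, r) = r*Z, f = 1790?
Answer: 514486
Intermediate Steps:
t(Z, r) = Z*r
t(1279, f) - 1774924 = 1279*1790 - 1774924 = 2289410 - 1774924 = 514486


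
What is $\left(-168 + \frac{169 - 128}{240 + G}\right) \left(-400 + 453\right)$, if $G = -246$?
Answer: $- \frac{55597}{6} \approx -9266.2$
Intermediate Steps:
$\left(-168 + \frac{169 - 128}{240 + G}\right) \left(-400 + 453\right) = \left(-168 + \frac{169 - 128}{240 - 246}\right) \left(-400 + 453\right) = \left(-168 + \frac{41}{-6}\right) 53 = \left(-168 + 41 \left(- \frac{1}{6}\right)\right) 53 = \left(-168 - \frac{41}{6}\right) 53 = \left(- \frac{1049}{6}\right) 53 = - \frac{55597}{6}$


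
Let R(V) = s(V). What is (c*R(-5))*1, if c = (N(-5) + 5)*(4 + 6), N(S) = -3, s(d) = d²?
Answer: 500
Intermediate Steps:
R(V) = V²
c = 20 (c = (-3 + 5)*(4 + 6) = 2*10 = 20)
(c*R(-5))*1 = (20*(-5)²)*1 = (20*25)*1 = 500*1 = 500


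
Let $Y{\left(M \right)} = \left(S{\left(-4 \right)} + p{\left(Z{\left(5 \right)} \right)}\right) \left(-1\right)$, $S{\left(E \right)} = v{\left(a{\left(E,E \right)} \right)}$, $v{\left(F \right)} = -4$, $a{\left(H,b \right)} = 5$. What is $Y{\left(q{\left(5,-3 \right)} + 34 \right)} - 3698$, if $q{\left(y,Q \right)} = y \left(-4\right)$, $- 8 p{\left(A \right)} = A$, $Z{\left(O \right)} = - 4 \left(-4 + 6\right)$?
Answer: $-3695$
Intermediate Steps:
$Z{\left(O \right)} = -8$ ($Z{\left(O \right)} = \left(-4\right) 2 = -8$)
$p{\left(A \right)} = - \frac{A}{8}$
$q{\left(y,Q \right)} = - 4 y$
$S{\left(E \right)} = -4$
$Y{\left(M \right)} = 3$ ($Y{\left(M \right)} = \left(-4 - -1\right) \left(-1\right) = \left(-4 + 1\right) \left(-1\right) = \left(-3\right) \left(-1\right) = 3$)
$Y{\left(q{\left(5,-3 \right)} + 34 \right)} - 3698 = 3 - 3698 = -3695$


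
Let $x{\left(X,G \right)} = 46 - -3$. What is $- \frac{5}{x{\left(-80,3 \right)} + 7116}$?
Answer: $- \frac{1}{1433} \approx -0.00069784$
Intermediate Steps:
$x{\left(X,G \right)} = 49$ ($x{\left(X,G \right)} = 46 + 3 = 49$)
$- \frac{5}{x{\left(-80,3 \right)} + 7116} = - \frac{5}{49 + 7116} = - \frac{5}{7165} = \left(-5\right) \frac{1}{7165} = - \frac{1}{1433}$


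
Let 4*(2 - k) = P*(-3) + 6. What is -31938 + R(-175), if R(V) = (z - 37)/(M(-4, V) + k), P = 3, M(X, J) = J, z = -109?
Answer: -22004698/689 ≈ -31937.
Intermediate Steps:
k = 11/4 (k = 2 - (3*(-3) + 6)/4 = 2 - (-9 + 6)/4 = 2 - ¼*(-3) = 2 + ¾ = 11/4 ≈ 2.7500)
R(V) = -146/(11/4 + V) (R(V) = (-109 - 37)/(V + 11/4) = -146/(11/4 + V))
-31938 + R(-175) = -31938 - 584/(11 + 4*(-175)) = -31938 - 584/(11 - 700) = -31938 - 584/(-689) = -31938 - 584*(-1/689) = -31938 + 584/689 = -22004698/689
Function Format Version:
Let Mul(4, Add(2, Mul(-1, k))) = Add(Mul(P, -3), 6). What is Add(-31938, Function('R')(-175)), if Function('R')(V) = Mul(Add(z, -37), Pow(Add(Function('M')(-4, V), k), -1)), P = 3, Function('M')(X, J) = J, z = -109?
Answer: Rational(-22004698, 689) ≈ -31937.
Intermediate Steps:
k = Rational(11, 4) (k = Add(2, Mul(Rational(-1, 4), Add(Mul(3, -3), 6))) = Add(2, Mul(Rational(-1, 4), Add(-9, 6))) = Add(2, Mul(Rational(-1, 4), -3)) = Add(2, Rational(3, 4)) = Rational(11, 4) ≈ 2.7500)
Function('R')(V) = Mul(-146, Pow(Add(Rational(11, 4), V), -1)) (Function('R')(V) = Mul(Add(-109, -37), Pow(Add(V, Rational(11, 4)), -1)) = Mul(-146, Pow(Add(Rational(11, 4), V), -1)))
Add(-31938, Function('R')(-175)) = Add(-31938, Mul(-584, Pow(Add(11, Mul(4, -175)), -1))) = Add(-31938, Mul(-584, Pow(Add(11, -700), -1))) = Add(-31938, Mul(-584, Pow(-689, -1))) = Add(-31938, Mul(-584, Rational(-1, 689))) = Add(-31938, Rational(584, 689)) = Rational(-22004698, 689)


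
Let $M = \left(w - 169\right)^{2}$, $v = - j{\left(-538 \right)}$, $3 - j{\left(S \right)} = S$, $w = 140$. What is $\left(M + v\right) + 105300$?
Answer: $105600$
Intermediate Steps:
$j{\left(S \right)} = 3 - S$
$v = -541$ ($v = - (3 - -538) = - (3 + 538) = \left(-1\right) 541 = -541$)
$M = 841$ ($M = \left(140 - 169\right)^{2} = \left(-29\right)^{2} = 841$)
$\left(M + v\right) + 105300 = \left(841 - 541\right) + 105300 = 300 + 105300 = 105600$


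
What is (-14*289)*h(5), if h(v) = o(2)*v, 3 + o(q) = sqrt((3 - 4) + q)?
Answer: 40460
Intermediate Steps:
o(q) = -3 + sqrt(-1 + q) (o(q) = -3 + sqrt((3 - 4) + q) = -3 + sqrt(-1 + q))
h(v) = -2*v (h(v) = (-3 + sqrt(-1 + 2))*v = (-3 + sqrt(1))*v = (-3 + 1)*v = -2*v)
(-14*289)*h(5) = (-14*289)*(-2*5) = -4046*(-10) = 40460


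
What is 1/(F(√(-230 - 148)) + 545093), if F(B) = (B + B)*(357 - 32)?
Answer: 545093/297286083649 - 1950*I*√42/297286083649 ≈ 1.8336e-6 - 4.2509e-8*I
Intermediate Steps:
F(B) = 650*B (F(B) = (2*B)*325 = 650*B)
1/(F(√(-230 - 148)) + 545093) = 1/(650*√(-230 - 148) + 545093) = 1/(650*√(-378) + 545093) = 1/(650*(3*I*√42) + 545093) = 1/(1950*I*√42 + 545093) = 1/(545093 + 1950*I*√42)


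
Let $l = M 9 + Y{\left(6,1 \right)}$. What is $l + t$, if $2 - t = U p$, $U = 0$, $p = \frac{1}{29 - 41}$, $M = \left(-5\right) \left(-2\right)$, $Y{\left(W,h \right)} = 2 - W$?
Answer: $88$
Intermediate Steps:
$M = 10$
$p = - \frac{1}{12}$ ($p = \frac{1}{-12} = - \frac{1}{12} \approx -0.083333$)
$l = 86$ ($l = 10 \cdot 9 + \left(2 - 6\right) = 90 + \left(2 - 6\right) = 90 - 4 = 86$)
$t = 2$ ($t = 2 - 0 \left(- \frac{1}{12}\right) = 2 - 0 = 2 + 0 = 2$)
$l + t = 86 + 2 = 88$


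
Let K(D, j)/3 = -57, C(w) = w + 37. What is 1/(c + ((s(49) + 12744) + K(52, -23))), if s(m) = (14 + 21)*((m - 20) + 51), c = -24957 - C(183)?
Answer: -1/9804 ≈ -0.00010200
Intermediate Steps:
C(w) = 37 + w
c = -25177 (c = -24957 - (37 + 183) = -24957 - 1*220 = -24957 - 220 = -25177)
s(m) = 1085 + 35*m (s(m) = 35*((-20 + m) + 51) = 35*(31 + m) = 1085 + 35*m)
K(D, j) = -171 (K(D, j) = 3*(-57) = -171)
1/(c + ((s(49) + 12744) + K(52, -23))) = 1/(-25177 + (((1085 + 35*49) + 12744) - 171)) = 1/(-25177 + (((1085 + 1715) + 12744) - 171)) = 1/(-25177 + ((2800 + 12744) - 171)) = 1/(-25177 + (15544 - 171)) = 1/(-25177 + 15373) = 1/(-9804) = -1/9804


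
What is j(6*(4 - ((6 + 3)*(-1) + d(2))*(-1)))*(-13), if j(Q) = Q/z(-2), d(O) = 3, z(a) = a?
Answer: -78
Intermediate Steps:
j(Q) = -Q/2 (j(Q) = Q/(-2) = Q*(-1/2) = -Q/2)
j(6*(4 - ((6 + 3)*(-1) + d(2))*(-1)))*(-13) = -3*(4 - ((6 + 3)*(-1) + 3)*(-1))*(-13) = -3*(4 - (9*(-1) + 3)*(-1))*(-13) = -3*(4 - (-9 + 3)*(-1))*(-13) = -3*(4 - 1*(-6)*(-1))*(-13) = -3*(4 + 6*(-1))*(-13) = -3*(4 - 6)*(-13) = -3*(-2)*(-13) = -1/2*(-12)*(-13) = 6*(-13) = -78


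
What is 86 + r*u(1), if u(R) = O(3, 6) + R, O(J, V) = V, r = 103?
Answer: 807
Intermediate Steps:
u(R) = 6 + R
86 + r*u(1) = 86 + 103*(6 + 1) = 86 + 103*7 = 86 + 721 = 807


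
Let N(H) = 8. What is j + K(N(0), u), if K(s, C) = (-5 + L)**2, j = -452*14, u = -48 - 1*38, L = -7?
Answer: -6184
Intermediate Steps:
u = -86 (u = -48 - 38 = -86)
j = -6328
K(s, C) = 144 (K(s, C) = (-5 - 7)**2 = (-12)**2 = 144)
j + K(N(0), u) = -6328 + 144 = -6184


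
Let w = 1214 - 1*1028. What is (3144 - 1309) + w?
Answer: 2021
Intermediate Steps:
w = 186 (w = 1214 - 1028 = 186)
(3144 - 1309) + w = (3144 - 1309) + 186 = 1835 + 186 = 2021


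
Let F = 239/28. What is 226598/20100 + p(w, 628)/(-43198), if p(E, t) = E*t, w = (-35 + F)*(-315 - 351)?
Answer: -372209205343/1519489650 ≈ -244.96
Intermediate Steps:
F = 239/28 (F = 239*(1/28) = 239/28 ≈ 8.5357)
w = 246753/14 (w = (-35 + 239/28)*(-315 - 351) = -741/28*(-666) = 246753/14 ≈ 17625.)
226598/20100 + p(w, 628)/(-43198) = 226598/20100 + ((246753/14)*628)/(-43198) = 226598*(1/20100) + (77480442/7)*(-1/43198) = 113299/10050 - 38740221/151193 = -372209205343/1519489650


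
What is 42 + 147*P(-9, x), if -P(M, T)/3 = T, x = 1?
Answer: -399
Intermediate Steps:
P(M, T) = -3*T
42 + 147*P(-9, x) = 42 + 147*(-3*1) = 42 + 147*(-3) = 42 - 441 = -399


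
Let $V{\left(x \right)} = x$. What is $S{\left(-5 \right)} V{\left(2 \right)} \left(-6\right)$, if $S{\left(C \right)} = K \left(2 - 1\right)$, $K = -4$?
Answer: $48$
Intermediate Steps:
$S{\left(C \right)} = -4$ ($S{\left(C \right)} = - 4 \left(2 - 1\right) = \left(-4\right) 1 = -4$)
$S{\left(-5 \right)} V{\left(2 \right)} \left(-6\right) = \left(-4\right) 2 \left(-6\right) = \left(-8\right) \left(-6\right) = 48$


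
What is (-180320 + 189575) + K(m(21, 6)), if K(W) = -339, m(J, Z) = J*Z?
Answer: 8916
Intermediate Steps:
(-180320 + 189575) + K(m(21, 6)) = (-180320 + 189575) - 339 = 9255 - 339 = 8916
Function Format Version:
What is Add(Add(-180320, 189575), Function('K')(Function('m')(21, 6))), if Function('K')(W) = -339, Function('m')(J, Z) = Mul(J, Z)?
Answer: 8916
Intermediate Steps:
Add(Add(-180320, 189575), Function('K')(Function('m')(21, 6))) = Add(Add(-180320, 189575), -339) = Add(9255, -339) = 8916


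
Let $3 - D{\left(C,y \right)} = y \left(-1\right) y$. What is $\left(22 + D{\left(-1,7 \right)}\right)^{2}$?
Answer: $5476$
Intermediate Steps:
$D{\left(C,y \right)} = 3 + y^{2}$ ($D{\left(C,y \right)} = 3 - y \left(-1\right) y = 3 - - y y = 3 - - y^{2} = 3 + y^{2}$)
$\left(22 + D{\left(-1,7 \right)}\right)^{2} = \left(22 + \left(3 + 7^{2}\right)\right)^{2} = \left(22 + \left(3 + 49\right)\right)^{2} = \left(22 + 52\right)^{2} = 74^{2} = 5476$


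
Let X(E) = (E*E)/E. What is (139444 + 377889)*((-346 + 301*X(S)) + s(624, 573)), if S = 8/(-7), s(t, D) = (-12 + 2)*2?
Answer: -367306430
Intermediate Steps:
s(t, D) = -20 (s(t, D) = -10*2 = -20)
S = -8/7 (S = 8*(-⅐) = -8/7 ≈ -1.1429)
X(E) = E (X(E) = E²/E = E)
(139444 + 377889)*((-346 + 301*X(S)) + s(624, 573)) = (139444 + 377889)*((-346 + 301*(-8/7)) - 20) = 517333*((-346 - 344) - 20) = 517333*(-690 - 20) = 517333*(-710) = -367306430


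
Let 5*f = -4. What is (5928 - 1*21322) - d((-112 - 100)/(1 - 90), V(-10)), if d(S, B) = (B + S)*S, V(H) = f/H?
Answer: -3049558186/198025 ≈ -15400.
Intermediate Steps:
f = -4/5 (f = (1/5)*(-4) = -4/5 ≈ -0.80000)
V(H) = -4/(5*H)
d(S, B) = S*(B + S)
(5928 - 1*21322) - d((-112 - 100)/(1 - 90), V(-10)) = (5928 - 1*21322) - (-112 - 100)/(1 - 90)*(-4/5/(-10) + (-112 - 100)/(1 - 90)) = (5928 - 21322) - (-212/(-89))*(-4/5*(-1/10) - 212/(-89)) = -15394 - (-212*(-1/89))*(2/25 - 212*(-1/89)) = -15394 - 212*(2/25 + 212/89)/89 = -15394 - 212*5478/(89*2225) = -15394 - 1*1161336/198025 = -15394 - 1161336/198025 = -3049558186/198025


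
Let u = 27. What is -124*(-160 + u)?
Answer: 16492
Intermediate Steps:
-124*(-160 + u) = -124*(-160 + 27) = -124*(-133) = 16492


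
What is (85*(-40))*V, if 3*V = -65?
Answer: 221000/3 ≈ 73667.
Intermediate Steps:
V = -65/3 (V = (1/3)*(-65) = -65/3 ≈ -21.667)
(85*(-40))*V = (85*(-40))*(-65/3) = -3400*(-65/3) = 221000/3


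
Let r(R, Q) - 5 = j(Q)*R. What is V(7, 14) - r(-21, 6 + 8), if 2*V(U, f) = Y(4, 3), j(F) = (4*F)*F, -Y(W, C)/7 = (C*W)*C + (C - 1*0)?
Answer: 32645/2 ≈ 16323.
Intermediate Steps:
Y(W, C) = -7*C - 7*W*C² (Y(W, C) = -7*((C*W)*C + (C - 1*0)) = -7*(W*C² + (C + 0)) = -7*(W*C² + C) = -7*(C + W*C²) = -7*C - 7*W*C²)
j(F) = 4*F²
V(U, f) = -273/2 (V(U, f) = (-7*3*(1 + 3*4))/2 = (-7*3*(1 + 12))/2 = (-7*3*13)/2 = (½)*(-273) = -273/2)
r(R, Q) = 5 + 4*R*Q² (r(R, Q) = 5 + (4*Q²)*R = 5 + 4*R*Q²)
V(7, 14) - r(-21, 6 + 8) = -273/2 - (5 + 4*(-21)*(6 + 8)²) = -273/2 - (5 + 4*(-21)*14²) = -273/2 - (5 + 4*(-21)*196) = -273/2 - (5 - 16464) = -273/2 - 1*(-16459) = -273/2 + 16459 = 32645/2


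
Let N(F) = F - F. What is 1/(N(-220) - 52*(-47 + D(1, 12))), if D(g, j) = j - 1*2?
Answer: 1/1924 ≈ 0.00051975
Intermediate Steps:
D(g, j) = -2 + j (D(g, j) = j - 2 = -2 + j)
N(F) = 0
1/(N(-220) - 52*(-47 + D(1, 12))) = 1/(0 - 52*(-47 + (-2 + 12))) = 1/(0 - 52*(-47 + 10)) = 1/(0 - 52*(-37)) = 1/(0 + 1924) = 1/1924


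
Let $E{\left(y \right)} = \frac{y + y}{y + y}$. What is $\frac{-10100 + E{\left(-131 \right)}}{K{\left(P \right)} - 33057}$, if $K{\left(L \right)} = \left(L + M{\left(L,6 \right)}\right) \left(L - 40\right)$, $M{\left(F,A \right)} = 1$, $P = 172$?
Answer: $\frac{10099}{10221} \approx 0.98806$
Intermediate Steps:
$E{\left(y \right)} = 1$ ($E{\left(y \right)} = \frac{2 y}{2 y} = 2 y \frac{1}{2 y} = 1$)
$K{\left(L \right)} = \left(1 + L\right) \left(-40 + L\right)$ ($K{\left(L \right)} = \left(L + 1\right) \left(L - 40\right) = \left(1 + L\right) \left(-40 + L\right)$)
$\frac{-10100 + E{\left(-131 \right)}}{K{\left(P \right)} - 33057} = \frac{-10100 + 1}{\left(-40 + 172^{2} - 6708\right) - 33057} = - \frac{10099}{\left(-40 + 29584 - 6708\right) - 33057} = - \frac{10099}{22836 - 33057} = - \frac{10099}{-10221} = \left(-10099\right) \left(- \frac{1}{10221}\right) = \frac{10099}{10221}$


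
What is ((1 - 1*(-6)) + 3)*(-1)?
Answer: -10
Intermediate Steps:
((1 - 1*(-6)) + 3)*(-1) = ((1 + 6) + 3)*(-1) = (7 + 3)*(-1) = 10*(-1) = -10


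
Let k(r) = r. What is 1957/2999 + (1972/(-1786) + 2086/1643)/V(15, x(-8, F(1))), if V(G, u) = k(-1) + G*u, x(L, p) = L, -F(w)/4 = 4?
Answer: 346700164403/532415705921 ≈ 0.65118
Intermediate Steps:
F(w) = -16 (F(w) = -4*4 = -16)
V(G, u) = -1 + G*u
1957/2999 + (1972/(-1786) + 2086/1643)/V(15, x(-8, F(1))) = 1957/2999 + (1972/(-1786) + 2086/1643)/(-1 + 15*(-8)) = 1957*(1/2999) + (1972*(-1/1786) + 2086*(1/1643))/(-1 - 120) = 1957/2999 + (-986/893 + 2086/1643)/(-121) = 1957/2999 + (242800/1467199)*(-1/121) = 1957/2999 - 242800/177531079 = 346700164403/532415705921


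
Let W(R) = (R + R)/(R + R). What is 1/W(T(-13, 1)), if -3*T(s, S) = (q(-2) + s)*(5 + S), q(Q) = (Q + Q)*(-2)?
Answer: 1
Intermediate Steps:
q(Q) = -4*Q (q(Q) = (2*Q)*(-2) = -4*Q)
T(s, S) = -(5 + S)*(8 + s)/3 (T(s, S) = -(-4*(-2) + s)*(5 + S)/3 = -(8 + s)*(5 + S)/3 = -(5 + S)*(8 + s)/3)
W(R) = 1 (W(R) = (2*R)/((2*R)) = (2*R)*(1/(2*R)) = 1)
1/W(T(-13, 1)) = 1/1 = 1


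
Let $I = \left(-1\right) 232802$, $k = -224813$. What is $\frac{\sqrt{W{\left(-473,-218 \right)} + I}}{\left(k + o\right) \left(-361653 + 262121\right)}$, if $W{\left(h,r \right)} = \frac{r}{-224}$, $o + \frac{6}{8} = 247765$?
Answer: $- \frac{i \sqrt{182516005}}{63962746820} \approx - 2.1121 \cdot 10^{-7} i$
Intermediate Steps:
$I = -232802$
$o = \frac{991057}{4}$ ($o = - \frac{3}{4} + 247765 = \frac{991057}{4} \approx 2.4776 \cdot 10^{5}$)
$W{\left(h,r \right)} = - \frac{r}{224}$ ($W{\left(h,r \right)} = r \left(- \frac{1}{224}\right) = - \frac{r}{224}$)
$\frac{\sqrt{W{\left(-473,-218 \right)} + I}}{\left(k + o\right) \left(-361653 + 262121\right)} = \frac{\sqrt{\left(- \frac{1}{224}\right) \left(-218\right) - 232802}}{\left(-224813 + \frac{991057}{4}\right) \left(-361653 + 262121\right)} = \frac{\sqrt{\frac{109}{112} - 232802}}{\frac{91805}{4} \left(-99532\right)} = \frac{\sqrt{- \frac{26073715}{112}}}{-2284383815} = \frac{i \sqrt{182516005}}{28} \left(- \frac{1}{2284383815}\right) = - \frac{i \sqrt{182516005}}{63962746820}$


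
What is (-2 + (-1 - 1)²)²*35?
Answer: 140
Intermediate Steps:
(-2 + (-1 - 1)²)²*35 = (-2 + (-2)²)²*35 = (-2 + 4)²*35 = 2²*35 = 4*35 = 140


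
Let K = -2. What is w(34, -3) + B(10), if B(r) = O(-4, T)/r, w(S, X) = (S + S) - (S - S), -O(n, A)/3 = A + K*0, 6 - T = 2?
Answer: 334/5 ≈ 66.800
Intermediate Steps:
T = 4 (T = 6 - 1*2 = 6 - 2 = 4)
O(n, A) = -3*A (O(n, A) = -3*(A - 2*0) = -3*(A + 0) = -3*A)
w(S, X) = 2*S (w(S, X) = 2*S - 1*0 = 2*S + 0 = 2*S)
B(r) = -12/r (B(r) = (-3*4)/r = -12/r)
w(34, -3) + B(10) = 2*34 - 12/10 = 68 - 12*⅒ = 68 - 6/5 = 334/5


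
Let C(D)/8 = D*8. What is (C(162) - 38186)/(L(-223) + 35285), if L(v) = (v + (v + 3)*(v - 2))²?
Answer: -1987/173447001 ≈ -1.1456e-5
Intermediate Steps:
C(D) = 64*D (C(D) = 8*(D*8) = 8*(8*D) = 64*D)
L(v) = (v + (-2 + v)*(3 + v))² (L(v) = (v + (3 + v)*(-2 + v))² = (v + (-2 + v)*(3 + v))²)
(C(162) - 38186)/(L(-223) + 35285) = (64*162 - 38186)/((-6 + (-223)² + 2*(-223))² + 35285) = (10368 - 38186)/((-6 + 49729 - 446)² + 35285) = -27818/(49277² + 35285) = -27818/(2428222729 + 35285) = -27818/2428258014 = -27818*1/2428258014 = -1987/173447001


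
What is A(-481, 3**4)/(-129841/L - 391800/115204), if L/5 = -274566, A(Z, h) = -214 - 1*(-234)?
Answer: -790777536600/130729147859 ≈ -6.0490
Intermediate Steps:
A(Z, h) = 20 (A(Z, h) = -214 + 234 = 20)
L = -1372830 (L = 5*(-274566) = -1372830)
A(-481, 3**4)/(-129841/L - 391800/115204) = 20/(-129841/(-1372830) - 391800/115204) = 20/(-129841*(-1/1372830) - 391800*1/115204) = 20/(129841/1372830 - 97950/28801) = 20/(-130729147859/39538876830) = 20*(-39538876830/130729147859) = -790777536600/130729147859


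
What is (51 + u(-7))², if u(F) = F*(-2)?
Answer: 4225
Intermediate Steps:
u(F) = -2*F
(51 + u(-7))² = (51 - 2*(-7))² = (51 + 14)² = 65² = 4225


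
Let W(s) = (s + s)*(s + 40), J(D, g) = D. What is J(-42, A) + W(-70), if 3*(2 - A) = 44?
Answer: 4158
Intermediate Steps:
A = -38/3 (A = 2 - ⅓*44 = 2 - 44/3 = -38/3 ≈ -12.667)
W(s) = 2*s*(40 + s) (W(s) = (2*s)*(40 + s) = 2*s*(40 + s))
J(-42, A) + W(-70) = -42 + 2*(-70)*(40 - 70) = -42 + 2*(-70)*(-30) = -42 + 4200 = 4158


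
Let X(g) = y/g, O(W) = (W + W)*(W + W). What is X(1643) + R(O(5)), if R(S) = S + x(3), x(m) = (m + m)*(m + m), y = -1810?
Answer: 221638/1643 ≈ 134.90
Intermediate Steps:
O(W) = 4*W**2 (O(W) = (2*W)*(2*W) = 4*W**2)
x(m) = 4*m**2 (x(m) = (2*m)*(2*m) = 4*m**2)
R(S) = 36 + S (R(S) = S + 4*3**2 = S + 4*9 = S + 36 = 36 + S)
X(g) = -1810/g
X(1643) + R(O(5)) = -1810/1643 + (36 + 4*5**2) = -1810*1/1643 + (36 + 4*25) = -1810/1643 + (36 + 100) = -1810/1643 + 136 = 221638/1643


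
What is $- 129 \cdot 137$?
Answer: $-17673$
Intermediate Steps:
$- 129 \cdot 137 = \left(-1\right) 17673 = -17673$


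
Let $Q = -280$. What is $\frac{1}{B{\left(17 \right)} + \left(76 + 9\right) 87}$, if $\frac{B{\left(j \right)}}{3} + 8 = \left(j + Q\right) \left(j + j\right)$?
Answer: $- \frac{1}{19455} \approx -5.1401 \cdot 10^{-5}$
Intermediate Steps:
$B{\left(j \right)} = -24 + 6 j \left(-280 + j\right)$ ($B{\left(j \right)} = -24 + 3 \left(j - 280\right) \left(j + j\right) = -24 + 3 \left(-280 + j\right) 2 j = -24 + 3 \cdot 2 j \left(-280 + j\right) = -24 + 6 j \left(-280 + j\right)$)
$\frac{1}{B{\left(17 \right)} + \left(76 + 9\right) 87} = \frac{1}{\left(-24 - 28560 + 6 \cdot 17^{2}\right) + \left(76 + 9\right) 87} = \frac{1}{\left(-24 - 28560 + 6 \cdot 289\right) + 85 \cdot 87} = \frac{1}{\left(-24 - 28560 + 1734\right) + 7395} = \frac{1}{-26850 + 7395} = \frac{1}{-19455} = - \frac{1}{19455}$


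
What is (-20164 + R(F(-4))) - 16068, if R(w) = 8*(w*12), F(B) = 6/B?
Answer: -36376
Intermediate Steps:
R(w) = 96*w (R(w) = 8*(12*w) = 96*w)
(-20164 + R(F(-4))) - 16068 = (-20164 + 96*(6/(-4))) - 16068 = (-20164 + 96*(6*(-¼))) - 16068 = (-20164 + 96*(-3/2)) - 16068 = (-20164 - 144) - 16068 = -20308 - 16068 = -36376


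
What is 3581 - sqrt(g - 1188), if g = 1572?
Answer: 3581 - 8*sqrt(6) ≈ 3561.4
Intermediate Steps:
3581 - sqrt(g - 1188) = 3581 - sqrt(1572 - 1188) = 3581 - sqrt(384) = 3581 - 8*sqrt(6)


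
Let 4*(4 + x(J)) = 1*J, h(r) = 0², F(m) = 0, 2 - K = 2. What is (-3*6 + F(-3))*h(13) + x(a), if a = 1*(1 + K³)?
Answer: -15/4 ≈ -3.7500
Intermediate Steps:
K = 0 (K = 2 - 1*2 = 2 - 2 = 0)
h(r) = 0
a = 1 (a = 1*(1 + 0³) = 1*(1 + 0) = 1*1 = 1)
x(J) = -4 + J/4 (x(J) = -4 + (1*J)/4 = -4 + J/4)
(-3*6 + F(-3))*h(13) + x(a) = (-3*6 + 0)*0 + (-4 + (¼)*1) = (-18 + 0)*0 + (-4 + ¼) = -18*0 - 15/4 = 0 - 15/4 = -15/4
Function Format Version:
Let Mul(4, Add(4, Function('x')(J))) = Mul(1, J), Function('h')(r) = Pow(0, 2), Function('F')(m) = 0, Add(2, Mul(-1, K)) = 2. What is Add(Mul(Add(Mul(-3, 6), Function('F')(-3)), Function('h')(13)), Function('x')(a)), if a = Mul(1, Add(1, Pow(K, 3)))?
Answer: Rational(-15, 4) ≈ -3.7500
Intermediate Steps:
K = 0 (K = Add(2, Mul(-1, 2)) = Add(2, -2) = 0)
Function('h')(r) = 0
a = 1 (a = Mul(1, Add(1, Pow(0, 3))) = Mul(1, Add(1, 0)) = Mul(1, 1) = 1)
Function('x')(J) = Add(-4, Mul(Rational(1, 4), J)) (Function('x')(J) = Add(-4, Mul(Rational(1, 4), Mul(1, J))) = Add(-4, Mul(Rational(1, 4), J)))
Add(Mul(Add(Mul(-3, 6), Function('F')(-3)), Function('h')(13)), Function('x')(a)) = Add(Mul(Add(Mul(-3, 6), 0), 0), Add(-4, Mul(Rational(1, 4), 1))) = Add(Mul(Add(-18, 0), 0), Add(-4, Rational(1, 4))) = Add(Mul(-18, 0), Rational(-15, 4)) = Add(0, Rational(-15, 4)) = Rational(-15, 4)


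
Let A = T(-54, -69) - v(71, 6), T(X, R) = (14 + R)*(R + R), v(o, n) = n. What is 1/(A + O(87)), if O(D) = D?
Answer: 1/7671 ≈ 0.00013036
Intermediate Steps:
T(X, R) = 2*R*(14 + R) (T(X, R) = (14 + R)*(2*R) = 2*R*(14 + R))
A = 7584 (A = 2*(-69)*(14 - 69) - 1*6 = 2*(-69)*(-55) - 6 = 7590 - 6 = 7584)
1/(A + O(87)) = 1/(7584 + 87) = 1/7671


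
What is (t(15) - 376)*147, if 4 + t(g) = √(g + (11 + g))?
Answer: -55860 + 147*√41 ≈ -54919.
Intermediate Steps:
t(g) = -4 + √(11 + 2*g) (t(g) = -4 + √(g + (11 + g)) = -4 + √(11 + 2*g))
(t(15) - 376)*147 = ((-4 + √(11 + 2*15)) - 376)*147 = ((-4 + √(11 + 30)) - 376)*147 = ((-4 + √41) - 376)*147 = (-380 + √41)*147 = -55860 + 147*√41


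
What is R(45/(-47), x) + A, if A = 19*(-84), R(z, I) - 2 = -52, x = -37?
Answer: -1646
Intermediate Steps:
R(z, I) = -50 (R(z, I) = 2 - 52 = -50)
A = -1596
R(45/(-47), x) + A = -50 - 1596 = -1646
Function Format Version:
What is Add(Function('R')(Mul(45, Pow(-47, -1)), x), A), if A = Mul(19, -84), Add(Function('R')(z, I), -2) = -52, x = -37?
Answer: -1646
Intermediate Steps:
Function('R')(z, I) = -50 (Function('R')(z, I) = Add(2, -52) = -50)
A = -1596
Add(Function('R')(Mul(45, Pow(-47, -1)), x), A) = Add(-50, -1596) = -1646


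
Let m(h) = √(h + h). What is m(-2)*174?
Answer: 348*I ≈ 348.0*I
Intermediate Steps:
m(h) = √2*√h (m(h) = √(2*h) = √2*√h)
m(-2)*174 = (√2*√(-2))*174 = (√2*(I*√2))*174 = (2*I)*174 = 348*I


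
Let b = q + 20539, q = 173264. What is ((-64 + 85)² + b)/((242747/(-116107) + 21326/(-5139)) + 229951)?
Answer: 28975079946753/34300507548877 ≈ 0.84474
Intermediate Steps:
b = 193803 (b = 173264 + 20539 = 193803)
((-64 + 85)² + b)/((242747/(-116107) + 21326/(-5139)) + 229951) = ((-64 + 85)² + 193803)/((242747/(-116107) + 21326/(-5139)) + 229951) = (21² + 193803)/((242747*(-1/116107) + 21326*(-1/5139)) + 229951) = (441 + 193803)/((-242747/116107 - 21326/5139) + 229951) = 194244/(-3723574715/596673873 + 229951) = 194244/(137202030195508/596673873) = 194244*(596673873/137202030195508) = 28975079946753/34300507548877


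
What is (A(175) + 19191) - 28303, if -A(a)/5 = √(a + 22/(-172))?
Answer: -9112 - 15*√143706/86 ≈ -9178.1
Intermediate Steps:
A(a) = -5*√(-11/86 + a) (A(a) = -5*√(a + 22/(-172)) = -5*√(a + 22*(-1/172)) = -5*√(a - 11/86) = -5*√(-11/86 + a))
(A(175) + 19191) - 28303 = (-5*√(-946 + 7396*175)/86 + 19191) - 28303 = (-5*√(-946 + 1294300)/86 + 19191) - 28303 = (-15*√143706/86 + 19191) - 28303 = (19191 - 15*√143706/86) - 28303 = -9112 - 15*√143706/86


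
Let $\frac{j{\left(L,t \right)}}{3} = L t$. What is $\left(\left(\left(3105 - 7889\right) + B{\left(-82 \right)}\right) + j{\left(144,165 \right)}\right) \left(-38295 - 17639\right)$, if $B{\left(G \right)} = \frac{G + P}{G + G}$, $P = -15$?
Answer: $- \frac{304992468447}{82} \approx -3.7194 \cdot 10^{9}$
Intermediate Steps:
$B{\left(G \right)} = \frac{-15 + G}{2 G}$ ($B{\left(G \right)} = \frac{G - 15}{G + G} = \frac{-15 + G}{2 G}$)
$j{\left(L,t \right)} = 3 L t$
$\left(\left(\left(3105 - 7889\right) + B{\left(-82 \right)}\right) + j{\left(144,165 \right)}\right) \left(-38295 - 17639\right) = \left(\left(\left(3105 - 7889\right) + \frac{-15 - 82}{2 \left(-82\right)}\right) + 3 \cdot 144 \cdot 165\right) \left(-38295 - 17639\right) = \left(\left(-4784 + \frac{1}{2} \left(- \frac{1}{82}\right) \left(-97\right)\right) + 71280\right) \left(-55934\right) = \left(\left(-4784 + \frac{97}{164}\right) + 71280\right) \left(-55934\right) = \left(- \frac{784479}{164} + 71280\right) \left(-55934\right) = \frac{10905441}{164} \left(-55934\right) = - \frac{304992468447}{82}$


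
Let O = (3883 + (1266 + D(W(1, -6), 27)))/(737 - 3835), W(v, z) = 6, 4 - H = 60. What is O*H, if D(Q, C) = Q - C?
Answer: 143584/1549 ≈ 92.695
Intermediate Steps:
H = -56 (H = 4 - 1*60 = 4 - 60 = -56)
O = -2564/1549 (O = (3883 + (1266 + (6 - 1*27)))/(737 - 3835) = (3883 + (1266 + (6 - 27)))/(-3098) = (3883 + (1266 - 21))*(-1/3098) = (3883 + 1245)*(-1/3098) = 5128*(-1/3098) = -2564/1549 ≈ -1.6553)
O*H = -2564/1549*(-56) = 143584/1549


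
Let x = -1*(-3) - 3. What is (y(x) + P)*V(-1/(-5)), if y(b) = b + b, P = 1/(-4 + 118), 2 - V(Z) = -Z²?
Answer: 17/950 ≈ 0.017895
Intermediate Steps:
x = 0 (x = 3 - 3 = 0)
V(Z) = 2 + Z² (V(Z) = 2 - (-1)*Z² = 2 + Z²)
P = 1/114 ≈ 0.0087719
y(b) = 2*b
(y(x) + P)*V(-1/(-5)) = (2*0 + 1/114)*(2 + (-1/(-5))²) = (0 + 1/114)*(2 + (-1*(-⅕))²) = (2 + (⅕)²)/114 = (2 + 1/25)/114 = (1/114)*(51/25) = 17/950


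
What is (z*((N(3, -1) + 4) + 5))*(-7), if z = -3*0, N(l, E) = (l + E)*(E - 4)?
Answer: 0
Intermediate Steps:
N(l, E) = (-4 + E)*(E + l) (N(l, E) = (E + l)*(-4 + E) = (-4 + E)*(E + l))
z = 0
(z*((N(3, -1) + 4) + 5))*(-7) = (0*((((-1)**2 - 4*(-1) - 4*3 - 1*3) + 4) + 5))*(-7) = (0*(((1 + 4 - 12 - 3) + 4) + 5))*(-7) = (0*((-10 + 4) + 5))*(-7) = (0*(-6 + 5))*(-7) = (0*(-1))*(-7) = 0*(-7) = 0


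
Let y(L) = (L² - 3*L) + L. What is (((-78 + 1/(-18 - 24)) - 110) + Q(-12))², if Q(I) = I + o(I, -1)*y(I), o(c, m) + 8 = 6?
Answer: 506835169/1764 ≈ 2.8732e+5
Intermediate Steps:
y(L) = L² - 2*L
o(c, m) = -2 (o(c, m) = -8 + 6 = -2)
Q(I) = I - 2*I*(-2 + I)
(((-78 + 1/(-18 - 24)) - 110) + Q(-12))² = (((-78 + 1/(-18 - 24)) - 110) - 12*(5 - 2*(-12)))² = (((-78 + 1/(-42)) - 110) - 12*(5 + 24))² = (((-78 - 1/42) - 110) - 12*29)² = ((-3277/42 - 110) - 348)² = (-7897/42 - 348)² = (-22513/42)² = 506835169/1764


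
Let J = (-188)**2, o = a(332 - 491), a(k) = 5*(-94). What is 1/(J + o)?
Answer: 1/34874 ≈ 2.8675e-5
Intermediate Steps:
a(k) = -470
o = -470
J = 35344
1/(J + o) = 1/(35344 - 470) = 1/34874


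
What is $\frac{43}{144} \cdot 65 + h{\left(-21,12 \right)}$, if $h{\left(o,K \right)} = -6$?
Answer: $\frac{1931}{144} \approx 13.41$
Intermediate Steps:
$\frac{43}{144} \cdot 65 + h{\left(-21,12 \right)} = \frac{43}{144} \cdot 65 - 6 = \frac{2795}{144} - 6 = \frac{1931}{144}$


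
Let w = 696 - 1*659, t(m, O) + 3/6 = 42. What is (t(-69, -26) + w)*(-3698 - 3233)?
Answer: -1088167/2 ≈ -5.4408e+5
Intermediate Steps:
t(m, O) = 83/2 (t(m, O) = -½ + 42 = 83/2)
w = 37 (w = 696 - 659 = 37)
(t(-69, -26) + w)*(-3698 - 3233) = (83/2 + 37)*(-3698 - 3233) = (157/2)*(-6931) = -1088167/2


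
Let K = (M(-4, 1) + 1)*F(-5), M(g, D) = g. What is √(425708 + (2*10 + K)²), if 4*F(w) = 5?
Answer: √6815553/4 ≈ 652.67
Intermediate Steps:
F(w) = 5/4 (F(w) = (¼)*5 = 5/4)
K = -15/4 (K = (-4 + 1)*(5/4) = -3*5/4 = -15/4 ≈ -3.7500)
√(425708 + (2*10 + K)²) = √(425708 + (2*10 - 15/4)²) = √(425708 + (20 - 15/4)²) = √(425708 + (65/4)²) = √(425708 + 4225/16) = √(6815553/16) = √6815553/4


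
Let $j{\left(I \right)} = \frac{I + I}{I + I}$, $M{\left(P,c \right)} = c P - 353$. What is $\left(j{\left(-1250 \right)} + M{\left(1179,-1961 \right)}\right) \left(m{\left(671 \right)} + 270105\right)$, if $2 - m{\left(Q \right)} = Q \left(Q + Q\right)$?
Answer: $1457660869125$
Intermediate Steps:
$M{\left(P,c \right)} = -353 + P c$ ($M{\left(P,c \right)} = P c - 353 = -353 + P c$)
$m{\left(Q \right)} = 2 - 2 Q^{2}$ ($m{\left(Q \right)} = 2 - Q \left(Q + Q\right) = 2 - Q 2 Q = 2 - 2 Q^{2}$)
$j{\left(I \right)} = 1$ ($j{\left(I \right)} = \frac{2 I}{2 I} = 2 I \frac{1}{2 I} = 1$)
$\left(j{\left(-1250 \right)} + M{\left(1179,-1961 \right)}\right) \left(m{\left(671 \right)} + 270105\right) = \left(1 + \left(-353 + 1179 \left(-1961\right)\right)\right) \left(\left(2 - 2 \cdot 671^{2}\right) + 270105\right) = \left(1 - 2312372\right) \left(\left(2 - 900482\right) + 270105\right) = - 2312371 \left(-900480 + 270105\right) = \left(-2312371\right) \left(-630375\right) = 1457660869125$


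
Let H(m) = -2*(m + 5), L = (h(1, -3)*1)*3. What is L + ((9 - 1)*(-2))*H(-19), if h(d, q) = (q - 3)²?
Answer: -340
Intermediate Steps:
h(d, q) = (-3 + q)²
L = 108 (L = ((-3 - 3)²*1)*3 = ((-6)²*1)*3 = (36*1)*3 = 36*3 = 108)
H(m) = -10 - 2*m (H(m) = -2*(5 + m) = -10 - 2*m)
L + ((9 - 1)*(-2))*H(-19) = 108 + ((9 - 1)*(-2))*(-10 - 2*(-19)) = 108 + (8*(-2))*(-10 + 38) = 108 - 16*28 = 108 - 448 = -340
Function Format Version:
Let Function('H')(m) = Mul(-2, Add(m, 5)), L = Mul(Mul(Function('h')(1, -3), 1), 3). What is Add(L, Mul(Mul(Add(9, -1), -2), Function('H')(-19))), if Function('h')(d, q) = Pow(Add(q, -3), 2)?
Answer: -340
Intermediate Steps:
Function('h')(d, q) = Pow(Add(-3, q), 2)
L = 108 (L = Mul(Mul(Pow(Add(-3, -3), 2), 1), 3) = Mul(Mul(Pow(-6, 2), 1), 3) = Mul(Mul(36, 1), 3) = Mul(36, 3) = 108)
Function('H')(m) = Add(-10, Mul(-2, m)) (Function('H')(m) = Mul(-2, Add(5, m)) = Add(-10, Mul(-2, m)))
Add(L, Mul(Mul(Add(9, -1), -2), Function('H')(-19))) = Add(108, Mul(Mul(Add(9, -1), -2), Add(-10, Mul(-2, -19)))) = Add(108, Mul(Mul(8, -2), Add(-10, 38))) = Add(108, Mul(-16, 28)) = Add(108, -448) = -340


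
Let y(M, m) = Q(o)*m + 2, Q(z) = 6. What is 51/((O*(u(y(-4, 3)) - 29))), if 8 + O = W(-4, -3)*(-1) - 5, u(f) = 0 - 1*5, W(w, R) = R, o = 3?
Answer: 3/20 ≈ 0.15000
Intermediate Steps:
y(M, m) = 2 + 6*m (y(M, m) = 6*m + 2 = 2 + 6*m)
u(f) = -5 (u(f) = 0 - 5 = -5)
O = -10 (O = -8 + (-3*(-1) - 5) = -8 + (3 - 5) = -8 - 2 = -10)
51/((O*(u(y(-4, 3)) - 29))) = 51/((-10*(-5 - 29))) = 51/((-10*(-34))) = 51/340 = 51*(1/340) = 3/20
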